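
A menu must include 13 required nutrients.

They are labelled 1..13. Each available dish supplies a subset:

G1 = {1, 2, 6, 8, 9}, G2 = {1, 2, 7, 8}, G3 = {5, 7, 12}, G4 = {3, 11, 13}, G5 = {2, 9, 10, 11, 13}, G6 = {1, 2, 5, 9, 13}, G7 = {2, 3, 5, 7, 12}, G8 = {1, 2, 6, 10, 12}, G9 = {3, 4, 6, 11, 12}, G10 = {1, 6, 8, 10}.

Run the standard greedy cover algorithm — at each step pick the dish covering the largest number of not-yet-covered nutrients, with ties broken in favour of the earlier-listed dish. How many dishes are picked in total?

4

Greedy: pick G1 (covers 5 new) → pick G7 (covers 4 new) → pick G5 (covers 3 new) → pick G9 (covers 1 new). Total picks: 4.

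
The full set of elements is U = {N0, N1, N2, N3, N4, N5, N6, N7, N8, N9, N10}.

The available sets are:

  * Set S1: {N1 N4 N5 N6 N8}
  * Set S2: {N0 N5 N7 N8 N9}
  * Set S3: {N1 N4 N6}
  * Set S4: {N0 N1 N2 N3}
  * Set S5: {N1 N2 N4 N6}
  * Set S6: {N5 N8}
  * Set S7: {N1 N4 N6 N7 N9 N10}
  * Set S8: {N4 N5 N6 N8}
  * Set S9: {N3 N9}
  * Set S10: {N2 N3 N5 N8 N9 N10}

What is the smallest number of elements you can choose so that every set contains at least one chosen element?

3

H = {N1, N3, N8} meets every set (each contains at least one member of H), and |H| = 3.
The sets S3, S6, S9 are pairwise disjoint, so any hitting set needs a separate element for each — at least 3. Hence 3 is optimal.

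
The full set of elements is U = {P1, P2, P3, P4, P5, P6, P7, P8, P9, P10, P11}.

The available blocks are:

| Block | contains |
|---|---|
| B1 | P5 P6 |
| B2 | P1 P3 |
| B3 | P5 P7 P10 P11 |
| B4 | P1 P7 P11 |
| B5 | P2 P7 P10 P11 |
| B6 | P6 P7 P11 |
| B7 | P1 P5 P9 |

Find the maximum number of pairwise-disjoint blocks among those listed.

3

B1, B2, B5 are pairwise disjoint (B1={P5,P6}; B2={P1,P3}; B5={P2,P7,P10,P11}).
Every remaining block overlaps one of these, and no 4 of the listed blocks are pairwise disjoint, so 3 is the maximum.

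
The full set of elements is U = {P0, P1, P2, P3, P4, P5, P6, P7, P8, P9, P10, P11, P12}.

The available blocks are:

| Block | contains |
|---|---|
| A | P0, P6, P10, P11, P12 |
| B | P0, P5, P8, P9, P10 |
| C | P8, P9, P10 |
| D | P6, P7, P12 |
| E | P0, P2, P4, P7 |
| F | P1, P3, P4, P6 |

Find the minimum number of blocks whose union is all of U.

4

A and B and E and F together: A ∪ B ∪ E ∪ F = {P0, P1, P2, P3, P4, P5, P6, P7, P8, P9, P10, P11, P12} — every element is covered.
Only E contains P2, so E is forced; the remaining 9 elements need at least 3 more blocks (each remaining block adds at most 4) — so at least 4 blocks are needed, and 4 is optimal.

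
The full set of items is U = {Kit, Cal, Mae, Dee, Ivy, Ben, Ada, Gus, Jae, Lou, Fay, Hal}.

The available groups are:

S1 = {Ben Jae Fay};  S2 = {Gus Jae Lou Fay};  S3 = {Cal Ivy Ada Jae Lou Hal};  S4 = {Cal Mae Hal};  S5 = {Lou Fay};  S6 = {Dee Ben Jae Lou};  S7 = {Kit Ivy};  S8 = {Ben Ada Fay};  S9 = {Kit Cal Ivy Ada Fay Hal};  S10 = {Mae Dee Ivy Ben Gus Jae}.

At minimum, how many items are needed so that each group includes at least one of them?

Take H = {Ivy, Ben, Lou, Hal}. Each listed group contains at least one of these, so H is a hitting set of size 4.
No choice of 3 items meets every group, so 4 is the minimum.

4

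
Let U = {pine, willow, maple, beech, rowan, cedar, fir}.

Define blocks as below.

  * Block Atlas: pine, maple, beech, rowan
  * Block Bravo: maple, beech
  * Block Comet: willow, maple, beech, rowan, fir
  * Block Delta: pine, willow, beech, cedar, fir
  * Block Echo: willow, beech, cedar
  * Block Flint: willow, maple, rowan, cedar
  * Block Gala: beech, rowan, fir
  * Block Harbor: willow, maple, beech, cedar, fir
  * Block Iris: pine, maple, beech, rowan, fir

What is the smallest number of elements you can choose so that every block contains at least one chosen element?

H = {maple, beech} meets every block (each contains at least one member of H), and |H| = 2.
No single element lies in every block, so at least 2 are needed and 2 is optimal.

2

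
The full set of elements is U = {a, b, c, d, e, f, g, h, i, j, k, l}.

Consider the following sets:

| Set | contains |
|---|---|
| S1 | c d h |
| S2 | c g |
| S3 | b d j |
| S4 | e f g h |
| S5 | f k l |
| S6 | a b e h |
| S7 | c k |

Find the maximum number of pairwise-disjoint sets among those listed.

S2, S3, S5 are pairwise disjoint (S2={c,g}; S3={b,d,j}; S5={f,k,l}).
Every remaining set overlaps one of these, and no 4 of the listed sets are pairwise disjoint, so 3 is the maximum.

3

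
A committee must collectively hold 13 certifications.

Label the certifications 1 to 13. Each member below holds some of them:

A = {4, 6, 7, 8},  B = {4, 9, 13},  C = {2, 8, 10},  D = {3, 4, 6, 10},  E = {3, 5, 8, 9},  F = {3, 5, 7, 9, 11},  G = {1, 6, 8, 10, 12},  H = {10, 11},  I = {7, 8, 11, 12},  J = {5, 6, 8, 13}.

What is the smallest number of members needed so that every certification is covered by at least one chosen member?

4

B and C and F and G together: B ∪ C ∪ F ∪ G = {1, 2, 3, 4, 5, 6, 7, 8, 9, 10, 11, 12, 13} — every certification is covered.
No 3 of the 10 members cover everything (all 120 combinations miss at least one certification), so 4 is optimal.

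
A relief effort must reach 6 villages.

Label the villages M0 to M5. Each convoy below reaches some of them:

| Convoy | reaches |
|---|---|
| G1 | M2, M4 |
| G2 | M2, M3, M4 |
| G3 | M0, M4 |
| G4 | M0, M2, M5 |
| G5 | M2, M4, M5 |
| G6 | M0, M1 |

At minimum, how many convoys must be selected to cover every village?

3

G2 and G4 and G6 together: G2 ∪ G4 ∪ G6 = {M0, M1, M2, M3, M4, M5} — every village is covered.
Only G6 contains M1, so G6 is forced; the remaining 4 villages need at least 2 more convoys (each remaining convoy adds at most 3) — so at least 3 convoys are needed, and 3 is optimal.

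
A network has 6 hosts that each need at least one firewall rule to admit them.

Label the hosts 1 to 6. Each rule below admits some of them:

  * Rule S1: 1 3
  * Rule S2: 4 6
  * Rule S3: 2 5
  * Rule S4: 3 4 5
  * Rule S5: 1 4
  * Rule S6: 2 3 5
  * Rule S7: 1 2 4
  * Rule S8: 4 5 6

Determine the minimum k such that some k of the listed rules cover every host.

Take {S1, S2, S6}. Their union is {1, 2, 3, 4, 5, 6}, which is all 6 hosts.
No 2 of the 8 rules cover everything (all 28 combinations miss at least one host), so 3 is optimal.

3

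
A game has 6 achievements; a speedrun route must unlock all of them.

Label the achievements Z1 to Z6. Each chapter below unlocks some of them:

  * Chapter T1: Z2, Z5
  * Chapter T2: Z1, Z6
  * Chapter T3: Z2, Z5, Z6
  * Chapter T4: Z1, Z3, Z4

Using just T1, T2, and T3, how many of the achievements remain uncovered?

2

Union of T1, T2, T3 = {Z1, Z2, Z5, Z6}.
Not covered: Z3, Z4 — 2 achievements.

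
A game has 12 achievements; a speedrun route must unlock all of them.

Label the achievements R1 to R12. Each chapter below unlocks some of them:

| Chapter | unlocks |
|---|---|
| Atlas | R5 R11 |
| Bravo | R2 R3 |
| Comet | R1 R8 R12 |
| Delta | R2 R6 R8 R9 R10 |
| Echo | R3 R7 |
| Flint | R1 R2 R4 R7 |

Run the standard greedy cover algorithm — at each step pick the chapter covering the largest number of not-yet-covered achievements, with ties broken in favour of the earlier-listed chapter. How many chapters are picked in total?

5

Greedy: pick Delta (covers 5 new) → pick Flint (covers 3 new) → pick Atlas (covers 2 new) → pick Bravo (covers 1 new) → pick Comet (covers 1 new). Total picks: 5.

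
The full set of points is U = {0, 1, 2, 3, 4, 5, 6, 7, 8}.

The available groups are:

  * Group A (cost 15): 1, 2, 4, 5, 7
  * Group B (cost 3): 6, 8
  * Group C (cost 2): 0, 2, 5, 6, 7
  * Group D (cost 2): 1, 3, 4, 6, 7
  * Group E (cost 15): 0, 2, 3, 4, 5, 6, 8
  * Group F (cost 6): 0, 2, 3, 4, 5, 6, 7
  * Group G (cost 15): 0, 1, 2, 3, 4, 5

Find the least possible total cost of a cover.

B, C, D together cover every point (B ∪ C ∪ D = {0, 1, 2, 3, 4, 5, 6, 7, 8}); total cost 3 + 2 + 2 = 7.
No covering selection has total cost below 7.

7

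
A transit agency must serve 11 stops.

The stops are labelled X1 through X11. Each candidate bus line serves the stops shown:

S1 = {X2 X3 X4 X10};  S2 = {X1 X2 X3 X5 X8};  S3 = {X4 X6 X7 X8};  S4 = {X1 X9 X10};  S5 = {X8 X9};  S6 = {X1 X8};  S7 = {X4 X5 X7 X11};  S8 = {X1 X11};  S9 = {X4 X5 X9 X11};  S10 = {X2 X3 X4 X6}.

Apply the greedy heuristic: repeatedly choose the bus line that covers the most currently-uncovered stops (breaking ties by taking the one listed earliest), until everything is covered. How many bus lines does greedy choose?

4

Greedy: pick S2 (covers 5 new) → pick S3 (covers 3 new) → pick S4 (covers 2 new) → pick S7 (covers 1 new). Total picks: 4.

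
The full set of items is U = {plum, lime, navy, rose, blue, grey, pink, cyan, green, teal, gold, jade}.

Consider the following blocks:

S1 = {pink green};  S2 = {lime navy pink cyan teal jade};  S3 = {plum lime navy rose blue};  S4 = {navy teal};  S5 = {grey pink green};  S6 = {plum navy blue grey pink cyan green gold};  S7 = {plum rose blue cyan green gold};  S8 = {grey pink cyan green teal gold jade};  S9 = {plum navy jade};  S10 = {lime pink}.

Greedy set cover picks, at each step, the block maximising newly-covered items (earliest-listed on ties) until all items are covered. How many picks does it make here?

3

Greedy: pick S6 (covers 8 new) → pick S2 (covers 3 new) → pick S3 (covers 1 new). Total picks: 3.
(The true minimum cover uses only 2 blocks, so greedy is not optimal here.)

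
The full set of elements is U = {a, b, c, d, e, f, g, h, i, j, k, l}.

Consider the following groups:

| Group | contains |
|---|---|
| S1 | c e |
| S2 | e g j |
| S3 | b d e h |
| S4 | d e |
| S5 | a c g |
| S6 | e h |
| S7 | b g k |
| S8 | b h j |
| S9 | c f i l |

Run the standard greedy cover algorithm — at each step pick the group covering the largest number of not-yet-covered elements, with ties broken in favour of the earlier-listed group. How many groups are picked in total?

5

Greedy: pick S3 (covers 4 new) → pick S9 (covers 4 new) → pick S2 (covers 2 new) → pick S5 (covers 1 new) → pick S7 (covers 1 new). Total picks: 5.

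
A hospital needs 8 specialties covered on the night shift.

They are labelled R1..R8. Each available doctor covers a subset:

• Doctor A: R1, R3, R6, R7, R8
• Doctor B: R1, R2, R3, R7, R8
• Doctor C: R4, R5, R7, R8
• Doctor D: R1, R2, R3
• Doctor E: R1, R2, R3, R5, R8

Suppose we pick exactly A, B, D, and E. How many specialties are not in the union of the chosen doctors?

Union of A, B, D, E = {R1, R2, R3, R5, R6, R7, R8}.
Not covered: R4 — 1 specialty.

1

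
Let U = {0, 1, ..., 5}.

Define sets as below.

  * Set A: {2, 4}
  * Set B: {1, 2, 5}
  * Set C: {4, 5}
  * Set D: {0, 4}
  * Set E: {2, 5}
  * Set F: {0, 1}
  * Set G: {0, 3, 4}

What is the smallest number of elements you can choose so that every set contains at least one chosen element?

3

H = {0, 2, 5} meets every set (each contains at least one member of H), and |H| = 3.
No choice of 2 elements meets every set, so 3 is the minimum.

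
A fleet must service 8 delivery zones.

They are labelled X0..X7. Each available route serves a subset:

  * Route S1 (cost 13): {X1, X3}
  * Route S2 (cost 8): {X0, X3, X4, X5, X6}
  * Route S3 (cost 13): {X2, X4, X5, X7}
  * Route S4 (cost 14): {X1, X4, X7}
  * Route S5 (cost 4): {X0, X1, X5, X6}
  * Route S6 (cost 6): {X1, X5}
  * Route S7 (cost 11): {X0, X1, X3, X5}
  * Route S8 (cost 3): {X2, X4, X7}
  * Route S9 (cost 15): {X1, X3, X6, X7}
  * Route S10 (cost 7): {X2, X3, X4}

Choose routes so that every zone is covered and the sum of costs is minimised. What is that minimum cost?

S5, S8, S10 together cover every zone (S5 ∪ S8 ∪ S10 = {X0, X1, X2, X3, X4, X5, X6, X7}); total cost 4 + 3 + 7 = 14.
No covering selection has total cost below 14.

14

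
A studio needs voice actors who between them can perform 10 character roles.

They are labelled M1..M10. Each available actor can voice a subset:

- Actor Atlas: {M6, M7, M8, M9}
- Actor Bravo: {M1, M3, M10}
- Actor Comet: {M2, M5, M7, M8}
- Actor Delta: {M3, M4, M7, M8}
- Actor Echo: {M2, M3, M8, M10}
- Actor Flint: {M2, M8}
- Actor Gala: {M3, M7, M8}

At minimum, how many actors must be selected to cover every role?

4

Atlas and Bravo and Comet and Delta together: Atlas ∪ Bravo ∪ Comet ∪ Delta = {M1, M2, M3, M4, M5, M6, M7, M8, M9, M10} — every role is covered.
Only Delta contains M4, so Delta is forced; the remaining 6 roles need at least 3 more actors (each remaining actor adds at most 2) — so at least 4 actors are needed, and 4 is optimal.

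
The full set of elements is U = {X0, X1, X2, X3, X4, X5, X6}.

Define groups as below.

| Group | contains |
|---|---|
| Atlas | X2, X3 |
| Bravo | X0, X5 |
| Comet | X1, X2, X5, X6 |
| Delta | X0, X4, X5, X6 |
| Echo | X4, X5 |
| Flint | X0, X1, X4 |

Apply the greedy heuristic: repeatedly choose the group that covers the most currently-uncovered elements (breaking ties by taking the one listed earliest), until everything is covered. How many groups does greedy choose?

3

Greedy: pick Comet (covers 4 new) → pick Delta (covers 2 new) → pick Atlas (covers 1 new). Total picks: 3.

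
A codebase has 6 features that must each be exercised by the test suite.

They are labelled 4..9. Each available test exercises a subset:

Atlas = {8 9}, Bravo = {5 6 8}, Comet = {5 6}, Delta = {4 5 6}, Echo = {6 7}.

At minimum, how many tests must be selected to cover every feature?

3

Atlas and Delta and Echo together: Atlas ∪ Delta ∪ Echo = {4, 5, 6, 7, 8, 9} — every feature is covered.
Only Delta contains 4, so Delta is forced; the remaining 3 features need at least 2 more tests (each remaining test adds at most 2) — so at least 3 tests are needed, and 3 is optimal.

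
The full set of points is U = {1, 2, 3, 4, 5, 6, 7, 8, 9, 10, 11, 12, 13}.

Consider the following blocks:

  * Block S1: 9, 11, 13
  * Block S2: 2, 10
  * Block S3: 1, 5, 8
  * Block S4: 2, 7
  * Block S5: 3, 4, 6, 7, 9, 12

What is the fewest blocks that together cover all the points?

S1, S2, S3, and S5 cover everything between them: the union {1, 2, 3, 4, 5, 6, 7, 8, 9, 10, 11, 12, 13} is all of U.
Only S5 contains 3, so S5 is forced; the remaining 7 points need at least 3 more blocks (each remaining block adds at most 3) — so at least 4 blocks are needed, and 4 is optimal.

4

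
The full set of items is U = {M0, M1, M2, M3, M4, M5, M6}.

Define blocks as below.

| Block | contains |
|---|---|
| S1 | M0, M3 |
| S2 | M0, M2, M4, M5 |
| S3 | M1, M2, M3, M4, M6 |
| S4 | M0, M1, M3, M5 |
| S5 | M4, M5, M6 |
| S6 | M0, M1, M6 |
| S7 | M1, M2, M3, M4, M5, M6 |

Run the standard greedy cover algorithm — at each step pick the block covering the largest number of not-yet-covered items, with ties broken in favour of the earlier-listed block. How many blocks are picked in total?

2

Greedy: pick S7 (covers 6 new) → pick S1 (covers 1 new). Total picks: 2.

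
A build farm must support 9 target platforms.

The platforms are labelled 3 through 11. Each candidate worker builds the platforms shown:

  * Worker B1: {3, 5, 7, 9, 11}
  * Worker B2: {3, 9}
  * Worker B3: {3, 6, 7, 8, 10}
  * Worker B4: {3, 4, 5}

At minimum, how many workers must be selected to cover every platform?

Take {B1, B3, B4}. Their union is {3, 4, 5, 6, 7, 8, 9, 10, 11}, which is all 9 platforms.
Only B4 contains 4, so B4 is forced; the remaining 6 platforms need at least 2 more workers (each remaining worker adds at most 4) — so at least 3 workers are needed, and 3 is optimal.

3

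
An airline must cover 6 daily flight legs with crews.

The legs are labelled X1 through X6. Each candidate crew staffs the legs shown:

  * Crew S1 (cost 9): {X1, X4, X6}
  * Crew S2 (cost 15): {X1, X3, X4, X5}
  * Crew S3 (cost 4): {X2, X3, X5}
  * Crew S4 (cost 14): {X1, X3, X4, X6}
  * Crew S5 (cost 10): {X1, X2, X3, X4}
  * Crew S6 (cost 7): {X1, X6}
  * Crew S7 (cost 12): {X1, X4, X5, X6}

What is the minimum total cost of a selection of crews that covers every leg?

13

S1, S3 together cover every leg (S1 ∪ S3 = {X1, X2, X3, X4, X5, X6}); total cost 9 + 4 = 13.
No covering selection has total cost below 13.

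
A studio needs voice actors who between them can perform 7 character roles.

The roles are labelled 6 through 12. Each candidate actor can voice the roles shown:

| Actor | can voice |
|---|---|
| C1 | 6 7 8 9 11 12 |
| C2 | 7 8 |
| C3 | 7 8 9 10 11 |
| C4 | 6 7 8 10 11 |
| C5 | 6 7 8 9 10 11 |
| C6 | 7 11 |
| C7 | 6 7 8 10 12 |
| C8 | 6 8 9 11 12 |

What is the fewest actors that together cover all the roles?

Take {C1, C7}. Their union is {6, 7, 8, 9, 10, 11, 12}, which is all 7 roles.
No single actor has all 7 roles (the largest, C1, has 6), so 2 is optimal.

2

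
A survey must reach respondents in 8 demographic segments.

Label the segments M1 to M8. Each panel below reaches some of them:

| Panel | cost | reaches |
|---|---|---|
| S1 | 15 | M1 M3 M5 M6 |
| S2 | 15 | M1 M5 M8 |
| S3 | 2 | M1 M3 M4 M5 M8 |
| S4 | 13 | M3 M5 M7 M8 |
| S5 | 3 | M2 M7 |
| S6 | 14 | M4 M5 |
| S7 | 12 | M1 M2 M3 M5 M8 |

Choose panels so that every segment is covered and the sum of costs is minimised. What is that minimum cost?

20

S1, S3, S5 together cover every segment (S1 ∪ S3 ∪ S5 = {M1, M2, M3, M4, M5, M6, M7, M8}); total cost 15 + 2 + 3 = 20.
No covering selection has total cost below 20.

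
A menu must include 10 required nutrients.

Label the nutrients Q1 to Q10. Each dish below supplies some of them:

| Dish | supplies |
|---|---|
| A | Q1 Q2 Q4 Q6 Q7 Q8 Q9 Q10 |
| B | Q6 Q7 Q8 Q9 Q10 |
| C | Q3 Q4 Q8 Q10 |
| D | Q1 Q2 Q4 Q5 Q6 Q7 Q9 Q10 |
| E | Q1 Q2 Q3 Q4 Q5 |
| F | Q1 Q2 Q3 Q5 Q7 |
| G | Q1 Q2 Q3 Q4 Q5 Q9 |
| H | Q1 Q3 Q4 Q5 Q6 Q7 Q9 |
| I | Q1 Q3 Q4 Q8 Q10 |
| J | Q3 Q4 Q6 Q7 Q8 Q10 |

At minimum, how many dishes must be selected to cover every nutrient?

C and D together: C ∪ D = {Q1, Q2, Q3, Q4, Q5, Q6, Q7, Q8, Q9, Q10} — every nutrient is covered.
No single dish has all 10 nutrients (the largest, A, has 8), so 2 is optimal.

2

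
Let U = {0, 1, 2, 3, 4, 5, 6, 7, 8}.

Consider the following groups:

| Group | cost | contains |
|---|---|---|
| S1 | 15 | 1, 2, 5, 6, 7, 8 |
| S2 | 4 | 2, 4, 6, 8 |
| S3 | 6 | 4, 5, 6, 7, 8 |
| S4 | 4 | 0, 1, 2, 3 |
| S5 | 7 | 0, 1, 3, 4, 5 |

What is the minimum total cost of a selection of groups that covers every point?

S3, S4 together cover every point (S3 ∪ S4 = {0, 1, 2, 3, 4, 5, 6, 7, 8}); total cost 6 + 4 = 10.
The greedy pick S2, S4, S3 costs 14; no covering selection beats 10.

10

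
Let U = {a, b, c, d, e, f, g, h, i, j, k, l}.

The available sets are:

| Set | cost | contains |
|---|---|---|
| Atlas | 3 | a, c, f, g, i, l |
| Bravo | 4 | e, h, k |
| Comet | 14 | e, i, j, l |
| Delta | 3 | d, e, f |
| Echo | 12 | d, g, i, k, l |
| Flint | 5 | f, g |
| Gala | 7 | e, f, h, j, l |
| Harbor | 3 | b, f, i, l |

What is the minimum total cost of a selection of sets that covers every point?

20

Atlas, Bravo, Delta, Gala, Harbor together cover every point (Atlas ∪ Bravo ∪ Delta ∪ Gala ∪ Harbor = {a, b, c, d, e, f, g, h, i, j, k, l}); total cost 3 + 4 + 3 + 7 + 3 = 20.
No covering selection has total cost below 20.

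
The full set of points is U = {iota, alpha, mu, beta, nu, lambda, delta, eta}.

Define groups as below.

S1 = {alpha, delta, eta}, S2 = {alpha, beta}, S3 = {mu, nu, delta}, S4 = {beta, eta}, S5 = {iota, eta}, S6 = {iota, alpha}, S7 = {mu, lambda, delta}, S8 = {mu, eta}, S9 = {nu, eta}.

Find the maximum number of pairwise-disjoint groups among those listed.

S2, S5, S7 are pairwise disjoint (S2={alpha,beta}; S5={iota,eta}; S7={mu,lambda,delta}).
Every remaining group overlaps one of these, and no 4 of the listed groups are pairwise disjoint, so 3 is the maximum.

3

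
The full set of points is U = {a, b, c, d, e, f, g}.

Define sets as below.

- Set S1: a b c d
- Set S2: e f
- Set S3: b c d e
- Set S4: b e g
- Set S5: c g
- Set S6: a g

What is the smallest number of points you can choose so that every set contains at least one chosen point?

3

The 3 points {c, f, g} hit every set.
No choice of 2 points meets every set, so 3 is the minimum.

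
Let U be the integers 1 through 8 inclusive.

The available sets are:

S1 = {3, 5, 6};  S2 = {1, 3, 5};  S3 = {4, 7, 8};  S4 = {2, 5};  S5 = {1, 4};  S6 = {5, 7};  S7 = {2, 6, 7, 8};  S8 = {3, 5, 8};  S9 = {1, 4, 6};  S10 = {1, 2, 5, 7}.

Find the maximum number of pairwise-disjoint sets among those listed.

2

S1, S3 are pairwise disjoint (S1={3,5,6}; S3={4,7,8}).
Every remaining set overlaps one of these, and no 3 of the listed sets are pairwise disjoint, so 2 is the maximum.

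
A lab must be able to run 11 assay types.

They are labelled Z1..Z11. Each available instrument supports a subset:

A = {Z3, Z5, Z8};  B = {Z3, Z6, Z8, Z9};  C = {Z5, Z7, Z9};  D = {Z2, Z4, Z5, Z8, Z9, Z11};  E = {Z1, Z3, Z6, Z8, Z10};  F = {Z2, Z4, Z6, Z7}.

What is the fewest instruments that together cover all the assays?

Take {C, D, E}. Their union is {Z1, Z2, Z3, Z4, Z5, Z6, Z7, Z8, Z9, Z10, Z11}, which is all 11 assays.
Only E contains Z1, so E is forced; the remaining 6 assays need at least 2 more instruments (each remaining instrument adds at most 5) — so at least 3 instruments are needed, and 3 is optimal.

3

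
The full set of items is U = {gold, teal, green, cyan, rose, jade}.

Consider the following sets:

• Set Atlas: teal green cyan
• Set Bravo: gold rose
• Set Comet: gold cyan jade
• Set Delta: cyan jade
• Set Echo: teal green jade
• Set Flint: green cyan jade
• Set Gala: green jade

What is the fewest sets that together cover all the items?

Bravo and Echo and Flint together: Bravo ∪ Echo ∪ Flint = {gold, teal, green, cyan, rose, jade} — every item is covered.
Only Bravo contains rose, so Bravo is forced; the remaining 4 items need at least 2 more sets (each remaining set adds at most 3) — so at least 3 sets are needed, and 3 is optimal.

3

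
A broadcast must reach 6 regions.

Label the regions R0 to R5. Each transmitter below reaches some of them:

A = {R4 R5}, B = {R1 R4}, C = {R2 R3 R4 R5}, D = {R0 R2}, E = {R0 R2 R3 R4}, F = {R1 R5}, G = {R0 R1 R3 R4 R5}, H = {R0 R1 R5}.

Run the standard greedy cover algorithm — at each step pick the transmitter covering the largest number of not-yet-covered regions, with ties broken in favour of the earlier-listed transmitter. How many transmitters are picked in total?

Greedy: pick G (covers 5 new) → pick C (covers 1 new). Total picks: 2.

2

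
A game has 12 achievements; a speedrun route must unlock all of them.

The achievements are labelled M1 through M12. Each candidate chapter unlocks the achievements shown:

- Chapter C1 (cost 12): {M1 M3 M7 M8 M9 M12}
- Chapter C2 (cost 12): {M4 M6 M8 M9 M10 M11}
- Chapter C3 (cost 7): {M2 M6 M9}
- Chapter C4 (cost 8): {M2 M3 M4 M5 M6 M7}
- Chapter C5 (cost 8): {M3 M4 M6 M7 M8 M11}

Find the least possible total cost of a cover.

32

C1, C2, C4 together cover every achievement (C1 ∪ C2 ∪ C4 = {M1, M2, M3, M4, M5, M6, M7, M8, M9, M10, M11, M12}); total cost 12 + 12 + 8 = 32.
No covering selection has total cost below 32.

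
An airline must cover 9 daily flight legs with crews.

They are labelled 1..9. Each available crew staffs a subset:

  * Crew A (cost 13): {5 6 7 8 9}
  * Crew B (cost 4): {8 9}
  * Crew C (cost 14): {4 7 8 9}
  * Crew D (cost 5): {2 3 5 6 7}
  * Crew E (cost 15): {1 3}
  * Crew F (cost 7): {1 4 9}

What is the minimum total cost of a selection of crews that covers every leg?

16

B, D, F together cover every leg (B ∪ D ∪ F = {1, 2, 3, 4, 5, 6, 7, 8, 9}); total cost 4 + 5 + 7 = 16.
No covering selection has total cost below 16.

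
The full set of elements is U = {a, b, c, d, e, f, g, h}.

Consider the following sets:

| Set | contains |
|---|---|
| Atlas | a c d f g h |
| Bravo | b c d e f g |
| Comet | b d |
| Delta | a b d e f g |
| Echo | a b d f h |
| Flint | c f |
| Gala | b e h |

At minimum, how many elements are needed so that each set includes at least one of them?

2

Take T = {b, f}. Each listed set contains at least one of these, so T is a hitting set of size 2.
The sets Comet, Flint are pairwise disjoint, so any hitting set needs a separate element for each — at least 2. Hence 2 is optimal.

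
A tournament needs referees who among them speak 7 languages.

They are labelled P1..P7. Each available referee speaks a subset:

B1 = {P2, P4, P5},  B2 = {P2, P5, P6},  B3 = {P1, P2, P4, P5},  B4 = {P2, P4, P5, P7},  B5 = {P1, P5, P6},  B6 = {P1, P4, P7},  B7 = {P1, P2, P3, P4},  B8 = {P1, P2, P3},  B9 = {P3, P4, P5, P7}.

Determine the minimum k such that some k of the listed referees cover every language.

3

Take {B2, B8, B9}. Their union is {P1, P2, P3, P4, P5, P6, P7}, which is all 7 languages.
No 2 of the 9 referees cover everything (all 36 combinations miss at least one language), so 3 is optimal.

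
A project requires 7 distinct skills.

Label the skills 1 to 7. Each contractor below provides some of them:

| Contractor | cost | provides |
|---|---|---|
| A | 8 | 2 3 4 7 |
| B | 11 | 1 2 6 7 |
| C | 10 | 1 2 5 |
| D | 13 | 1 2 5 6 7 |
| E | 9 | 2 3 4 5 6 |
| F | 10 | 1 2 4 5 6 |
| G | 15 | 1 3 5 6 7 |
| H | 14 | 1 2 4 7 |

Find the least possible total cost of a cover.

18

A, F together cover every skill (A ∪ F = {1, 2, 3, 4, 5, 6, 7}); total cost 8 + 10 = 18.
The greedy pick E, B costs 20; no covering selection beats 18.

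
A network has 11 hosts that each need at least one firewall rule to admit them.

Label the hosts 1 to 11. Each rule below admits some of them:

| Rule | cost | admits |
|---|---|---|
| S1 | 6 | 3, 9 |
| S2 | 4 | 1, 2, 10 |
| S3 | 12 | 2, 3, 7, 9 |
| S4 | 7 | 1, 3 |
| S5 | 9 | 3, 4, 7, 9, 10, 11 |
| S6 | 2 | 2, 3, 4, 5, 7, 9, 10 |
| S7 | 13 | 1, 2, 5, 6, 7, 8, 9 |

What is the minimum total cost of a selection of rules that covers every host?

S5, S7 together cover every host (S5 ∪ S7 = {1, 2, 3, 4, 5, 6, 7, 8, 9, 10, 11}); total cost 9 + 13 = 22.
The greedy pick S6, S2, S7, S5 costs 28; no covering selection beats 22.

22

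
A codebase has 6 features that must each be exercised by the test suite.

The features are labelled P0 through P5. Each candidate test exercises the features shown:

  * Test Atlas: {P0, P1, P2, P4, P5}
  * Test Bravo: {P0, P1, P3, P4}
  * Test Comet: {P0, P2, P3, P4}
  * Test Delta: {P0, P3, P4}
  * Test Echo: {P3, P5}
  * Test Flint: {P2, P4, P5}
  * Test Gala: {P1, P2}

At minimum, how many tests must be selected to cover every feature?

Take {Bravo, Flint}. Their union is {P0, P1, P2, P3, P4, P5}, which is all 6 features.
No single test has all 6 features (the largest, Atlas, has 5), so 2 is optimal.

2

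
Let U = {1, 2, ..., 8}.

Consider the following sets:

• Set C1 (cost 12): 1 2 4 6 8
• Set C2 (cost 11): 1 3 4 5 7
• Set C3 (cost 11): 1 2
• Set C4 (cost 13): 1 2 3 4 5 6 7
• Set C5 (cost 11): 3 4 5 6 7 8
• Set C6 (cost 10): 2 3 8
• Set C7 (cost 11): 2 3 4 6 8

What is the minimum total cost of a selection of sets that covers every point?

22

C2, C7 together cover every point (C2 ∪ C7 = {1, 2, 3, 4, 5, 6, 7, 8}); total cost 11 + 11 = 22.
No covering selection has total cost below 22.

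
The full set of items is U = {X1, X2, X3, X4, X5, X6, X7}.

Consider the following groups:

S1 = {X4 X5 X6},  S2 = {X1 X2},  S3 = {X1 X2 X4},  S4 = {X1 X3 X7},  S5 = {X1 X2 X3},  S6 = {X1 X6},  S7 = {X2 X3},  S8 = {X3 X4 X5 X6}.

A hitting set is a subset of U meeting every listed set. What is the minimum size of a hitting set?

3

H = {X1, X2, X4} meets every group (each contains at least one member of H), and |H| = 3.
No choice of 2 items meets every group, so 3 is the minimum.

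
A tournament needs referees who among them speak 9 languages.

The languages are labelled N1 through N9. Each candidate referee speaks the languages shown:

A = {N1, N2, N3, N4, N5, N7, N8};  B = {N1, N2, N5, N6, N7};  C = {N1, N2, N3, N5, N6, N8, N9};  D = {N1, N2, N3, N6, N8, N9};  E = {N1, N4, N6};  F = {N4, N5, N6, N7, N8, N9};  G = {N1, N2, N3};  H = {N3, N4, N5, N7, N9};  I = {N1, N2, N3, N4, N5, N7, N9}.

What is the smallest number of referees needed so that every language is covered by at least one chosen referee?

2

Take {C, I}. Their union is {N1, N2, N3, N4, N5, N6, N7, N8, N9}, which is all 9 languages.
No single referee has all 9 languages (the largest, A, has 7), so 2 is optimal.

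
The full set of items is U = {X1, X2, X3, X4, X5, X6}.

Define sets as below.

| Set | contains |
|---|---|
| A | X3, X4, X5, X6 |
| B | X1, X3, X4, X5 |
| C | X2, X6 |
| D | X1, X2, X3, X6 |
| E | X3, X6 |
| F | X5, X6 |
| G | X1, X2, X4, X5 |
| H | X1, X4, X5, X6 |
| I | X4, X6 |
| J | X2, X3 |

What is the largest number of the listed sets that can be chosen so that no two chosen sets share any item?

B, C are pairwise disjoint (B={X1,X3,X4,X5}; C={X2,X6}).
Every remaining set overlaps one of these, and no 3 of the listed sets are pairwise disjoint, so 2 is the maximum.

2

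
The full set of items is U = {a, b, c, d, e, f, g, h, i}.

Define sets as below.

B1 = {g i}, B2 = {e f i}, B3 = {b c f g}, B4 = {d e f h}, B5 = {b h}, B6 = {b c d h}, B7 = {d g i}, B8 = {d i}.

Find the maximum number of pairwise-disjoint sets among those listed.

2

B1, B4 are pairwise disjoint (B1={g,i}; B4={d,e,f,h}).
Every remaining set overlaps one of these, and no 3 of the listed sets are pairwise disjoint, so 2 is the maximum.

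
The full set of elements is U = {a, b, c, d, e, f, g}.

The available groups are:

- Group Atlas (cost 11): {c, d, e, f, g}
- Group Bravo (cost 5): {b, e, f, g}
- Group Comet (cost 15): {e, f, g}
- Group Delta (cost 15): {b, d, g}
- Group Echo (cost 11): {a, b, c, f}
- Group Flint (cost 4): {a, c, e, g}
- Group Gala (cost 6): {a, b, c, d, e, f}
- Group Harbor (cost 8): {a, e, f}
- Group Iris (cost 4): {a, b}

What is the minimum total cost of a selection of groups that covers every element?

10

Flint, Gala together cover every element (Flint ∪ Gala = {a, b, c, d, e, f, g}); total cost 4 + 6 = 10.
No covering selection has total cost below 10.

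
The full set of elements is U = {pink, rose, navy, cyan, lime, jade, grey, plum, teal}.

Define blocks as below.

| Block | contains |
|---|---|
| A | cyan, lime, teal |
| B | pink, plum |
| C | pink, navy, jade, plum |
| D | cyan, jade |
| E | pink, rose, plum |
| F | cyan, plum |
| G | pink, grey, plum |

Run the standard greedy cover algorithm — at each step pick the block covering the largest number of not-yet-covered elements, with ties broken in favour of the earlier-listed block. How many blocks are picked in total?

Greedy: pick C (covers 4 new) → pick A (covers 3 new) → pick E (covers 1 new) → pick G (covers 1 new). Total picks: 4.

4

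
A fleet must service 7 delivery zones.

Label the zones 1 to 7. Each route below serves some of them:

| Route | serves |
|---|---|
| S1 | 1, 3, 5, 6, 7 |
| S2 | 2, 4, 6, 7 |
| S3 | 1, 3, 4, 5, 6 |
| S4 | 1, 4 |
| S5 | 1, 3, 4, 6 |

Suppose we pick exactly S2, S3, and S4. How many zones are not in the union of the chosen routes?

Union of S2, S3, S4 = {1, 2, 3, 4, 5, 6, 7} — that's every zone, so 0 are uncovered.

0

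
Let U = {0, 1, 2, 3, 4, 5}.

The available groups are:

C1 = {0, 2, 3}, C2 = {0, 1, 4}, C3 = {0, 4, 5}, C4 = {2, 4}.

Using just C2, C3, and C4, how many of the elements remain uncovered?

Union of C2, C3, C4 = {0, 1, 2, 4, 5}.
Not covered: 3 — 1 element.

1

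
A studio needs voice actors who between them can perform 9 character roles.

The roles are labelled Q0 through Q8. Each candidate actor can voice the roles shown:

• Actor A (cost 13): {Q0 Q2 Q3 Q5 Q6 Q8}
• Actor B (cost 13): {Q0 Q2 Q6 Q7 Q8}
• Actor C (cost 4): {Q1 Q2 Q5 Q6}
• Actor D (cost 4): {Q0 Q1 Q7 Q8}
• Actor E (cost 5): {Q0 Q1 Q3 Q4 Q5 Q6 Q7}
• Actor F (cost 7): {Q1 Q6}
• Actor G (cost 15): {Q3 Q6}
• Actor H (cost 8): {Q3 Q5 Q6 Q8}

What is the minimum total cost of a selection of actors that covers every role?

C, D, E together cover every role (C ∪ D ∪ E = {Q0, Q1, Q2, Q3, Q4, Q5, Q6, Q7, Q8}); total cost 4 + 4 + 5 = 13.
No covering selection has total cost below 13.

13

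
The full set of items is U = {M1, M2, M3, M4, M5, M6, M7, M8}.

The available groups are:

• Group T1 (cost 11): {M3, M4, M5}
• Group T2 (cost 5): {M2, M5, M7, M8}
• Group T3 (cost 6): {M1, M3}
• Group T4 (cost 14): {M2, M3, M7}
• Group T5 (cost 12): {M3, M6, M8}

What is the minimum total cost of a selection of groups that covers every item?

T1, T2, T3, T5 together cover every item (T1 ∪ T2 ∪ T3 ∪ T5 = {M1, M2, M3, M4, M5, M6, M7, M8}); total cost 11 + 5 + 6 + 12 = 34.
No covering selection has total cost below 34.

34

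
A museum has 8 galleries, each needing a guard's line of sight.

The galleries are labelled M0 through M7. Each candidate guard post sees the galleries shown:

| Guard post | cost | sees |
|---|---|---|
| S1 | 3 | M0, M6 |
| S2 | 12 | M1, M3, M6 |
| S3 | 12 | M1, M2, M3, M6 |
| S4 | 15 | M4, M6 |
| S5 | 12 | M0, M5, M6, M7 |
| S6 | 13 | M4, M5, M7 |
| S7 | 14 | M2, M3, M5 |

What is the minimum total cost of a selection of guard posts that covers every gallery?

28

S1, S3, S6 together cover every gallery (S1 ∪ S3 ∪ S6 = {M0, M1, M2, M3, M4, M5, M6, M7}); total cost 3 + 12 + 13 = 28.
No covering selection has total cost below 28.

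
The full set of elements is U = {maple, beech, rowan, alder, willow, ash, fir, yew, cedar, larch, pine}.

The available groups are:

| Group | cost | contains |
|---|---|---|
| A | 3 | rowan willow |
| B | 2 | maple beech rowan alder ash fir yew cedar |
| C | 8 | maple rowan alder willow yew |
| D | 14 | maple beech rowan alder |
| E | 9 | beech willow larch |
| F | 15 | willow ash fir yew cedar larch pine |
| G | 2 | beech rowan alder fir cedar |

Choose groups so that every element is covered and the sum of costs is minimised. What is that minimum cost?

B, F together cover every element (B ∪ F = {maple, beech, rowan, alder, willow, ash, fir, yew, cedar, larch, pine}); total cost 2 + 15 = 17.
The greedy pick B, A, F costs 20; no covering selection beats 17.

17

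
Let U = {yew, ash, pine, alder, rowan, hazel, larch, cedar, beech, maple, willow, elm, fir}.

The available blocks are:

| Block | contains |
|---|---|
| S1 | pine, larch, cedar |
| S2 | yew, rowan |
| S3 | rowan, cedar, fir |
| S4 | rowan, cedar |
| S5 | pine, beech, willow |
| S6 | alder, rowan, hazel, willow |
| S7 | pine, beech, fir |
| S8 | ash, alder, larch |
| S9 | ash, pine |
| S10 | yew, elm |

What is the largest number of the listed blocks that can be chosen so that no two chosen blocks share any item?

4

S4, S5, S8, S10 are pairwise disjoint (S4={rowan,cedar}; S5={pine,beech,willow}; S8={ash,alder,larch}; S10={yew,elm}).
Every remaining block overlaps one of these, and no 5 of the listed blocks are pairwise disjoint, so 4 is the maximum.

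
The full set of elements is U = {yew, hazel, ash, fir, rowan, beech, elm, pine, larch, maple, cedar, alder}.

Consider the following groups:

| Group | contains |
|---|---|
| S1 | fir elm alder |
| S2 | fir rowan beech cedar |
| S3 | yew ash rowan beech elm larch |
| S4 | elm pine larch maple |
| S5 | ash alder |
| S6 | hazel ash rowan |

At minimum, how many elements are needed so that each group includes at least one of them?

H = {rowan, maple, alder} meets every group (each contains at least one member of H), and |H| = 3.
The groups S2, S4, S5 are pairwise disjoint, so any hitting set needs a separate element for each — at least 3. Hence 3 is optimal.

3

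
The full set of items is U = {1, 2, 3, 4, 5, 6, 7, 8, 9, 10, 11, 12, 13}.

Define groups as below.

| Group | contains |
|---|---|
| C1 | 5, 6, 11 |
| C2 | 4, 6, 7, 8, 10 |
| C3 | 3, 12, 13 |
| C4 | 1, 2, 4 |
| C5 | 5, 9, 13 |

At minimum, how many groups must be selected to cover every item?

5

C1, C2, C3, C4, and C5 cover everything between them: the union {1, 2, 3, 4, 5, 6, 7, 8, 9, 10, 11, 12, 13} is all of U.
No 4 of the 5 groups cover everything (all 5 combinations miss at least one item), so 5 is optimal.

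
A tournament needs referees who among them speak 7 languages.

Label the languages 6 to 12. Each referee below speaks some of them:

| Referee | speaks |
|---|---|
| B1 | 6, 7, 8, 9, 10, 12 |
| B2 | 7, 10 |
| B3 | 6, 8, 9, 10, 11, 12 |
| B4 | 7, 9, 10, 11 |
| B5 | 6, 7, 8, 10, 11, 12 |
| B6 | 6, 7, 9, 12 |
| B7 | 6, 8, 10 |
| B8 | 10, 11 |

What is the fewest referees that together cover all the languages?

B2 and B3 together: B2 ∪ B3 = {6, 7, 8, 9, 10, 11, 12} — every language is covered.
No single referee has all 7 languages (the largest, B1, has 6), so 2 is optimal.

2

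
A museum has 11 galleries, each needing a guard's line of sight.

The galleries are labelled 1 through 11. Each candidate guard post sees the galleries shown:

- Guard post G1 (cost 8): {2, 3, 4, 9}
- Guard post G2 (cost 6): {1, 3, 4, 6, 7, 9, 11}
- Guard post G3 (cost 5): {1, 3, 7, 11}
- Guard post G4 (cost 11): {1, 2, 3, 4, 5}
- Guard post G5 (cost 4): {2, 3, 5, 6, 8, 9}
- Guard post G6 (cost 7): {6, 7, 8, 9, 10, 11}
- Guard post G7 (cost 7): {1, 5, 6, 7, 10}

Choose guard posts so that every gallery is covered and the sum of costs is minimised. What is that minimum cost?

17

G2, G5, G6 together cover every gallery (G2 ∪ G5 ∪ G6 = {1, 2, 3, 4, 5, 6, 7, 8, 9, 10, 11}); total cost 6 + 4 + 7 = 17.
No covering selection has total cost below 17.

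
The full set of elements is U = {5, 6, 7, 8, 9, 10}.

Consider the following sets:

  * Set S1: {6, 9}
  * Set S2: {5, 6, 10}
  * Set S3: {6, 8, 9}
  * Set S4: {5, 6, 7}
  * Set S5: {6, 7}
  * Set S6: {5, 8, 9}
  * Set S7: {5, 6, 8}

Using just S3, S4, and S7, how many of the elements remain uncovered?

1

Union of S3, S4, S7 = {5, 6, 7, 8, 9}.
Not covered: 10 — 1 element.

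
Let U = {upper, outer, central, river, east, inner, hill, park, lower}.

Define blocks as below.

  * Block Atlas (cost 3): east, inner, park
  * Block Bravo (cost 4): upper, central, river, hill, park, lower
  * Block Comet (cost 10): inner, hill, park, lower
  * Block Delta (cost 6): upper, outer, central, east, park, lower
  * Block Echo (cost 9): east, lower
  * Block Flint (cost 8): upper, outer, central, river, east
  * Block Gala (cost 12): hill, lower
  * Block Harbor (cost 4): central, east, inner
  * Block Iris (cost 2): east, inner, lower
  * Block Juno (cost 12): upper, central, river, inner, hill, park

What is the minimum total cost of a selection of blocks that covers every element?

12

Bravo, Delta, Iris together cover every element (Bravo ∪ Delta ∪ Iris = {upper, outer, central, river, east, inner, hill, park, lower}); total cost 4 + 6 + 2 = 12.
No covering selection has total cost below 12.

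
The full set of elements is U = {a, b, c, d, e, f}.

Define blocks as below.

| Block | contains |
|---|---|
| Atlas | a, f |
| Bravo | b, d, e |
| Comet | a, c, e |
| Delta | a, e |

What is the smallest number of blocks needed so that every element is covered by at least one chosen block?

Atlas, Bravo, and Comet cover everything between them: the union {a, b, c, d, e, f} is all of U.
Only Bravo contains b, so Bravo is forced; the remaining 3 elements need at least 2 more blocks (each remaining block adds at most 2) — so at least 3 blocks are needed, and 3 is optimal.

3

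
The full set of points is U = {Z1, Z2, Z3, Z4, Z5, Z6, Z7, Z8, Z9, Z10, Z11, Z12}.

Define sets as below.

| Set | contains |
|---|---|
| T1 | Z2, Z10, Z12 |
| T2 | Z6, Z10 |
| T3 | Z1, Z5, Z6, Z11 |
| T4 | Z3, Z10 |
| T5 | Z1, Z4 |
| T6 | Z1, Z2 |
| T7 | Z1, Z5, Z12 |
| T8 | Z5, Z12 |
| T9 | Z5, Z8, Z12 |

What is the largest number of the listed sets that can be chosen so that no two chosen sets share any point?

T2, T5, T8 are pairwise disjoint (T2={Z6,Z10}; T5={Z1,Z4}; T8={Z5,Z12}).
Every remaining set overlaps one of these, and no 4 of the listed sets are pairwise disjoint, so 3 is the maximum.

3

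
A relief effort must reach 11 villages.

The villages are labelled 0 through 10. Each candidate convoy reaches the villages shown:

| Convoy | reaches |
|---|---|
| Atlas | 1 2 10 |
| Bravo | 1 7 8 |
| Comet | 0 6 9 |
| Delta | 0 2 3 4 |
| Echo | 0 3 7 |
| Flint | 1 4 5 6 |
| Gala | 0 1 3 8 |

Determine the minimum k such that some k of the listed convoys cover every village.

5

Take {Atlas, Bravo, Comet, Echo, Flint}. Their union is {0, 1, 2, 3, 4, 5, 6, 7, 8, 9, 10}, which is all 11 villages.
No 4 of the 7 convoys cover everything (all 35 combinations miss at least one village), so 5 is optimal.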